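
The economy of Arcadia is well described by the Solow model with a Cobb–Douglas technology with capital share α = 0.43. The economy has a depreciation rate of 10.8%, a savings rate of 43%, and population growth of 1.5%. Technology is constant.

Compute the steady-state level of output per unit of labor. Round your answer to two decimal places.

In steady state, investment equals break-even investment: s·k^α = (n + δ)·k.
Dividing both sides by k: k^(1−α) = s / (n + δ).
k^0.57 = 0.43 / (0.015 + 0.108) = 0.43 / 0.123 = 3.4959
k* = 3.4959^(1/0.57) ≈ 8.9869
y* = (k*)^α = 8.9869^0.43 ≈ 2.5707

y* = 2.57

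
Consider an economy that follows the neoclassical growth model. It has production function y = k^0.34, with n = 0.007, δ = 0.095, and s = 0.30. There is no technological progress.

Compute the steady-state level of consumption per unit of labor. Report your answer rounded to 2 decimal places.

In steady state, investment equals break-even investment: s·k^α = (n + δ)·k.
Dividing both sides by k: k^(1−α) = s / (n + δ).
k^0.66 = 0.30 / (0.007 + 0.095) = 0.30 / 0.102 = 2.9412
k* = 2.9412^(1/0.66) ≈ 5.1273
y* = (k*)^α = 5.1273^0.34 ≈ 1.7433
c* = (1 − s)·y* = (1 − 0.30) × 1.7433 ≈ 1.2203

c* ≈ 1.22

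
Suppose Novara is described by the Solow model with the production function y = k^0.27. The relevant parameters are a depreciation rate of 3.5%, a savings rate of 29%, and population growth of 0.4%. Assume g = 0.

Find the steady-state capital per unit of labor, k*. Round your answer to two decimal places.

At the steady state, Δk = 0, so s·k^α = (n + δ)·k.
Rearranging, k^(1−α) = s / (n + δ).
k^0.73 = 0.29 / (0.004 + 0.035) = 0.29 / 0.039 = 7.4359
k* = 7.4359^(1/0.73) ≈ 15.6174

k* ≈ 15.62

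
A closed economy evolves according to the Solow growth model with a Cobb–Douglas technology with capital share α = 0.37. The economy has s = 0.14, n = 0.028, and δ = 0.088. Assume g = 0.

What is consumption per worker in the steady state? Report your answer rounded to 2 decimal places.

c* = 0.96

Steady state requires s·f(k) = (n + δ)·k, i.e. s·k^α = (n + δ)·k.
Rearranging, k^(1−α) = s / (n + δ).
k^0.63 = 0.14 / (0.028 + 0.088) = 0.14 / 0.116 = 1.2069
k* = 1.2069^(1/0.63) ≈ 1.3478
y* = (k*)^α = 1.3478^0.37 ≈ 1.1168
c* = (1 − s)·y* = (1 − 0.14) × 1.1168 ≈ 0.9604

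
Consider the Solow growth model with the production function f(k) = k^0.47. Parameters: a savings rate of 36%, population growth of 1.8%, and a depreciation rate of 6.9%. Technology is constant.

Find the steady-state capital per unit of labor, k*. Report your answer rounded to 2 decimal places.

k* ≈ 14.58

At the steady state, Δk = 0, so s·k^α = (n + δ)·k.
Dividing both sides by k: k^(1−α) = s / (n + δ).
k^0.53 = 0.36 / (0.018 + 0.069) = 0.36 / 0.087 = 4.1379
k* = 4.1379^(1/0.53) ≈ 14.5793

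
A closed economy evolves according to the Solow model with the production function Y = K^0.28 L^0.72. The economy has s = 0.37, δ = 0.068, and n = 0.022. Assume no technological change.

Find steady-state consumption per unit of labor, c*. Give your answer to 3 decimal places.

c* = 1.092

In steady state, investment equals break-even investment: s·k^α = (n + δ)·k.
Rearranging, k^(1−α) = s / (n + δ).
k^0.72 = 0.37 / (0.022 + 0.068) = 0.37 / 0.090 = 4.1111
k* = 4.1111^(1/0.72) ≈ 7.1239
y* = (k*)^α = 7.1239^0.28 ≈ 1.7329
c* = (1 − s)·y* = (1 − 0.37) × 1.7329 ≈ 1.0917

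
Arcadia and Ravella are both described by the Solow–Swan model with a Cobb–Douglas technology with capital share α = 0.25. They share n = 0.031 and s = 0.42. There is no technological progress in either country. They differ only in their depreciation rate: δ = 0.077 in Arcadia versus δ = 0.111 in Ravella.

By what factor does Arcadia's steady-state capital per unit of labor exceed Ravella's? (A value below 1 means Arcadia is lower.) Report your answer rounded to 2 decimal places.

Steady-state k* = [s/(n + δ)]^(1/(1−α)), so the ratio is [ (s_A/(n + δ)_A) / (s_R/(n + δ)_R) ]^1.3333.
s_A/(n + δ)_A = 0.42/0.108 = 3.8889; s_R/(n + δ)_R = 0.42/0.142 = 2.9577.
Ratio = (3.8889/2.9577)^1.3333 = 1.3148^1.3333 ≈ 1.4404

ratio ≈ 1.44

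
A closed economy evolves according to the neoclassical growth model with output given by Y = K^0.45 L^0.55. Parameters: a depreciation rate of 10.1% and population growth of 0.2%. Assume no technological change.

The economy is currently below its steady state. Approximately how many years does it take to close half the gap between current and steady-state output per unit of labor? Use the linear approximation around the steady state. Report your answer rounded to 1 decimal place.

about 12.2 years

Near the steady state the convergence rate is λ = (1 − α)(n + δ).
λ = (1 − 0.45) × 0.103 = 0.55 × 0.103 = 0.05665
Half-life = ln 2 / λ = 0.6931 / 0.05665 ≈ 12.23 years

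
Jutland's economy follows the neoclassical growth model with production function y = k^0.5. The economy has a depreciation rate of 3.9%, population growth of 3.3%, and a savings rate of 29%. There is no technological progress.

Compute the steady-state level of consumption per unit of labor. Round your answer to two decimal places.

Steady state requires s·f(k) = (n + δ)·k, i.e. s·k^α = (n + δ)·k.
Rearranging, k^(1−α) = s / (n + δ).
k^0.5 = 0.29 / (0.033 + 0.039) = 0.29 / 0.072 = 4.0278
k* = 4.0278^(1/0.5) ≈ 16.2232
y* = (k*)^α = 16.2232^0.5 ≈ 4.0278
c* = (1 − s)·y* = (1 − 0.29) × 4.0278 ≈ 2.8597

c* ≈ 2.86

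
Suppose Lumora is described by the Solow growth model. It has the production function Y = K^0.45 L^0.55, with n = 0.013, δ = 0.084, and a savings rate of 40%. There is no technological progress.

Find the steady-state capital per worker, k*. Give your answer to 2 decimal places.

k* = 13.14

In steady state, investment equals break-even investment: s·k^α = (n + δ)·k.
Dividing both sides by k: k^(1−α) = s / (n + δ).
k^0.55 = 0.40 / (0.013 + 0.084) = 0.40 / 0.097 = 4.1237
k* = 4.1237^(1/0.55) ≈ 13.1433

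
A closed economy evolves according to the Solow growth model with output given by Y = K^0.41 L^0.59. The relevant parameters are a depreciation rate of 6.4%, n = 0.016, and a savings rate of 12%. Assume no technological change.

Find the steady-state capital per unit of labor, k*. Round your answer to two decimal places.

At the steady state, Δk = 0, so s·k^α = (n + δ)·k.
Dividing both sides by k: k^(1−α) = s / (n + δ).
k^0.59 = 0.12 / (0.016 + 0.064) = 0.12 / 0.080 = 1.5000
k* = 1.5000^(1/0.59) ≈ 1.9882

k* = 1.99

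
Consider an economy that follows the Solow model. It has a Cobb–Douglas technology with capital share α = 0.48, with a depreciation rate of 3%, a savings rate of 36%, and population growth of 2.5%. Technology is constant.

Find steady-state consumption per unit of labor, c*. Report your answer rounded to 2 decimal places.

c* ≈ 3.63

In steady state, investment equals break-even investment: s·k^α = (n + δ)·k.
Rearranging, k^(1−α) = s / (n + δ).
k^0.52 = 0.36 / (0.025 + 0.030) = 0.36 / 0.055 = 6.5455
k* = 6.5455^(1/0.52) ≈ 37.0784
y* = (k*)^α = 37.0784^0.48 ≈ 5.6647
c* = (1 − s)·y* = (1 − 0.36) × 5.6647 ≈ 3.6254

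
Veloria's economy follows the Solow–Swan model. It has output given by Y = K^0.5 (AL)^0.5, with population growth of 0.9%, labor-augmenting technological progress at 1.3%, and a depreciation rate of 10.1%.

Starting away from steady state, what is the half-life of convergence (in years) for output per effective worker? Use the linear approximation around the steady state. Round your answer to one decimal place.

Near the steady state the convergence rate is λ = (1 − α)(n + g + δ).
λ = (1 − 0.5) × 0.123 = 0.5 × 0.123 = 0.0615
Half-life = ln 2 / λ = 0.6931 / 0.0615 ≈ 11.27 years

half-life ≈ 11.3 years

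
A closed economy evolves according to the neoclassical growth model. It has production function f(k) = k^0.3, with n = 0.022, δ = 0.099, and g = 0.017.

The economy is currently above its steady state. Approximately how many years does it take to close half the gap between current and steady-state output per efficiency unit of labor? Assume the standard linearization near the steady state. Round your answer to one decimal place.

half-life ≈ 7.2 years

Near the steady state the convergence rate is λ = (1 − α)(n + g + δ).
λ = (1 − 0.3) × 0.138 = 0.7 × 0.138 = 0.0966
Half-life = ln 2 / λ = 0.6931 / 0.0966 ≈ 7.17 years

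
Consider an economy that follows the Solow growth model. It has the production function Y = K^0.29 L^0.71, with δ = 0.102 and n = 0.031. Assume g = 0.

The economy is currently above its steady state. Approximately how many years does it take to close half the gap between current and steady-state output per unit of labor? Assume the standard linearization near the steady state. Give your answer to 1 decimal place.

Near the steady state the convergence rate is λ = (1 − α)(n + δ).
λ = (1 − 0.29) × 0.133 = 0.71 × 0.133 = 0.09443
Half-life = ln 2 / λ = 0.6931 / 0.09443 ≈ 7.34 years

half-life ≈ 7.3 years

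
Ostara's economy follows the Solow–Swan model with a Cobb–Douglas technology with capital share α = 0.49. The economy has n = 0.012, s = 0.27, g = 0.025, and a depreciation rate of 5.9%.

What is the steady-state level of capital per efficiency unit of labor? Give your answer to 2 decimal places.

k* ≈ 7.60

Steady state requires s·f(k) = (n + g + δ)·k, i.e. s·k^α = (n + g + δ)·k.
Dividing both sides by k: k^(1−α) = s / (n + g + δ).
k^0.51 = 0.27 / (0.012 + 0.025 + 0.059) = 0.27 / 0.096 = 2.8125
k* = 2.8125^(1/0.51) ≈ 7.5958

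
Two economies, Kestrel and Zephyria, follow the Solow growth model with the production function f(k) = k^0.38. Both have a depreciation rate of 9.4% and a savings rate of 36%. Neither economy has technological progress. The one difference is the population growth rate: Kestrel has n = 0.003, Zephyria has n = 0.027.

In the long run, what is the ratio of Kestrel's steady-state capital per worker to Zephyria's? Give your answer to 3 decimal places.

Steady-state k* = [s/(n + δ)]^(1/(1−α)), so the ratio is [ (s_K/(n + δ)_K) / (s_Z/(n + δ)_Z) ]^1.6129.
s_K/(n + δ)_K = 0.36/0.097 = 3.7113; s_Z/(n + δ)_Z = 0.36/0.121 = 2.9752.
Ratio = (3.7113/2.9752)^1.6129 = 1.2474^1.6129 ≈ 1.4284

k*_K / k*_Z ≈ 1.428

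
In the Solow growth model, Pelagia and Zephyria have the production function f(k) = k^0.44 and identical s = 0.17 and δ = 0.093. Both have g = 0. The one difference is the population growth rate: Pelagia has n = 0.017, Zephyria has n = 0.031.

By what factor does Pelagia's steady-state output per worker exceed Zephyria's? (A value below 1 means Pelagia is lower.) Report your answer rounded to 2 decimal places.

Steady-state y* = [s/(n + δ)]^(α/(1−α)), so the ratio is [ (s_P/(n + δ)_P) / (s_Z/(n + δ)_Z) ]^0.7857.
s_P/(n + δ)_P = 0.17/0.110 = 1.5455; s_Z/(n + δ)_Z = 0.17/0.124 = 1.3710.
Ratio = (1.5455/1.3710)^0.7857 = 1.1273^0.7857 ≈ 1.0987

y*_P / y*_Z ≈ 1.10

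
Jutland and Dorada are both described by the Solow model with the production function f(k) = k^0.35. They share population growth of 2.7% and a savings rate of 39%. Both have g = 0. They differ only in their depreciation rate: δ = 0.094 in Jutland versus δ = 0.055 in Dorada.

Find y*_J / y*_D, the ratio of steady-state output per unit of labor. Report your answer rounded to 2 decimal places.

y*_J / y*_D ≈ 0.81

Steady-state y* = [s/(n + δ)]^(α/(1−α)), so the ratio is [ (s_J/(n + δ)_J) / (s_D/(n + δ)_D) ]^0.5385.
s_J/(n + δ)_J = 0.39/0.121 = 3.2231; s_D/(n + δ)_D = 0.39/0.082 = 4.7561.
Ratio = (3.2231/4.7561)^0.5385 = 0.6777^0.5385 ≈ 0.8110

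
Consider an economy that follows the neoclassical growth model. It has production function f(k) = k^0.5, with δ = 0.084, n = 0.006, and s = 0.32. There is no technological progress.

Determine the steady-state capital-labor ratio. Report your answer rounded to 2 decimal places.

Steady state requires s·f(k) = (n + δ)·k, i.e. s·k^α = (n + δ)·k.
Rearranging, k^(1−α) = s / (n + δ).
k^0.5 = 0.32 / (0.006 + 0.084) = 0.32 / 0.090 = 3.5556
k* = 3.5556^(1/0.5) ≈ 12.6423

k* = 12.64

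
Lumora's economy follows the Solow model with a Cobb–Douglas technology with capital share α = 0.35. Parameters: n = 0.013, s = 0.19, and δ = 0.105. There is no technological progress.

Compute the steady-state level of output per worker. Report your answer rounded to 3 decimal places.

Steady state requires s·f(k) = (n + δ)·k, i.e. s·k^α = (n + δ)·k.
Rearranging, k^(1−α) = s / (n + δ).
k^0.65 = 0.19 / (0.013 + 0.105) = 0.19 / 0.118 = 1.6102
k* = 1.6102^(1/0.65) ≈ 2.0810
y* = (k*)^α = 2.0810^0.35 ≈ 1.2924

y* = 1.292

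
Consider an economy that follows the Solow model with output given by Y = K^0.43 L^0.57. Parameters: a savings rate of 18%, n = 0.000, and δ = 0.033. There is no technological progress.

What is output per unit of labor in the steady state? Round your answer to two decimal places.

Steady state requires s·f(k) = (n + δ)·k, i.e. s·k^α = (n + δ)·k.
Dividing both sides by k: k^(1−α) = s / (n + δ).
k^0.57 = 0.18 / (0.000 + 0.033) = 0.18 / 0.033 = 5.4545
k* = 5.4545^(1/0.57) ≈ 19.6134
y* = (k*)^α = 19.6134^0.43 ≈ 3.5958

y* = 3.60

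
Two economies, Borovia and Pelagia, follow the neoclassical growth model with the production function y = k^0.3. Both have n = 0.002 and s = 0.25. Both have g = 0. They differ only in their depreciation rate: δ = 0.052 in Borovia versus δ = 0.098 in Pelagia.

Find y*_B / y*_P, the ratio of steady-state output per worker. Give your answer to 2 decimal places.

ratio ≈ 1.30

Steady-state y* = [s/(n + δ)]^(α/(1−α)), so the ratio is [ (s_B/(n + δ)_B) / (s_P/(n + δ)_P) ]^0.4286.
s_B/(n + δ)_B = 0.25/0.054 = 4.6296; s_P/(n + δ)_P = 0.25/0.100 = 2.5000.
Ratio = (4.6296/2.5000)^0.4286 = 1.8518^0.4286 ≈ 1.3022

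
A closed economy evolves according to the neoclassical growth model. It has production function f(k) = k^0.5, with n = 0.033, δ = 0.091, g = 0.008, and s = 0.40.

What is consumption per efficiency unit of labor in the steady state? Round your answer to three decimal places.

c* = 1.818

At the steady state, Δk = 0, so s·k^α = (n + g + δ)·k.
Rearranging, k^(1−α) = s / (n + g + δ).
k^0.5 = 0.40 / (0.033 + 0.008 + 0.091) = 0.40 / 0.132 = 3.0303
k* = 3.0303^(1/0.5) ≈ 9.1827
y* = (k*)^α = 9.1827^0.5 ≈ 3.0303
c* = (1 − s)·y* = (1 − 0.40) × 3.0303 ≈ 1.8182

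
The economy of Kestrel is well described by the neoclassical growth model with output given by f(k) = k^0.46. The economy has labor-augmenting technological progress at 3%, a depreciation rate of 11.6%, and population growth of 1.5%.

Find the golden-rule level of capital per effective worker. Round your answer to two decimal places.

The golden rule sets f'(k) = n + g + δ, i.e. α·k^(α−1) = n + g + δ.
So k^(1−α) = α / (n + g + δ) = 0.46 / 0.161 = 2.8571.
k_gold = 2.8571^(1/0.54) ≈ 6.9873

k_gold ≈ 6.99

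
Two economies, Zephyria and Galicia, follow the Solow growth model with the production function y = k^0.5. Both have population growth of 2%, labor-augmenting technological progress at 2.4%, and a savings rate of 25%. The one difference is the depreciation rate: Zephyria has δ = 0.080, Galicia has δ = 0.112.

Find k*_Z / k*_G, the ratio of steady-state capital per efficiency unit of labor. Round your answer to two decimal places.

Steady-state k* = [s/(n + g + δ)]^(1/(1−α)), so the ratio is [ (s_Z/(n + g + δ)_Z) / (s_G/(n + g + δ)_G) ]^2.
s_Z/(n + g + δ)_Z = 0.25/0.124 = 2.0161; s_G/(n + g + δ)_G = 0.25/0.156 = 1.6026.
Ratio = (2.0161/1.6026)^2 = 1.2580^2 ≈ 1.5826

k*_Z / k*_G ≈ 1.58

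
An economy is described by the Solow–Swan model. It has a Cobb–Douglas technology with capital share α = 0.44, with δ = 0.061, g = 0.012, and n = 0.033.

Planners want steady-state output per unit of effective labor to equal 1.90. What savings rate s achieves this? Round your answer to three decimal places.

Steady state requires s·f(k) = (n + g + δ)·k, i.e. s·k^α = (n + g + δ)·k.
Since y* = [s/(n + g + δ)]^(α/(1−α)), we have s/(n + g + δ) = (y*)^((1−α)/α) = 1.90^1.2727 = 2.2634.
Therefore s = 2.2634 × (n + g + δ) = 2.2634 × 0.106 = 0.2399.

s ≈ 0.240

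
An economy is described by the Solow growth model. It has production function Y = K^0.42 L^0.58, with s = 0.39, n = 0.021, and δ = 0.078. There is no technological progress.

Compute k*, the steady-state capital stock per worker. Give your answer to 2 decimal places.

k* ≈ 10.63

At the steady state, Δk = 0, so s·k^α = (n + δ)·k.
Rearranging, k^(1−α) = s / (n + δ).
k^0.58 = 0.39 / (0.021 + 0.078) = 0.39 / 0.099 = 3.9394
k* = 3.9394^(1/0.58) ≈ 10.6317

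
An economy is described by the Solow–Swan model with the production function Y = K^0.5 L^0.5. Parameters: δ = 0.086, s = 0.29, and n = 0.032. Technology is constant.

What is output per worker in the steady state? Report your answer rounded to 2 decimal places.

y* ≈ 2.46

Steady state requires s·f(k) = (n + δ)·k, i.e. s·k^α = (n + δ)·k.
Rearranging, k^(1−α) = s / (n + δ).
k^0.5 = 0.29 / (0.032 + 0.086) = 0.29 / 0.118 = 2.4576
k* = 2.4576^(1/0.5) ≈ 6.0398
y* = (k*)^α = 6.0398^0.5 ≈ 2.4576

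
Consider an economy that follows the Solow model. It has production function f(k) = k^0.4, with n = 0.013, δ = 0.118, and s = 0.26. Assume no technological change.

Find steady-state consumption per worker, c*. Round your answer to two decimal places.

At the steady state, Δk = 0, so s·k^α = (n + δ)·k.
Rearranging, k^(1−α) = s / (n + δ).
k^0.6 = 0.26 / (0.013 + 0.118) = 0.26 / 0.131 = 1.9847
k* = 1.9847^(1/0.6) ≈ 3.1344
y* = (k*)^α = 3.1344^0.4 ≈ 1.5793
c* = (1 − s)·y* = (1 − 0.26) × 1.5793 ≈ 1.1687

c* ≈ 1.17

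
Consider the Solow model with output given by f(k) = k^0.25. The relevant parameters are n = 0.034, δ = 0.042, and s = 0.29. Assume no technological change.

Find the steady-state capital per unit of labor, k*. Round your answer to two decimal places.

k* ≈ 5.96

In steady state, investment equals break-even investment: s·k^α = (n + δ)·k.
Dividing both sides by k: k^(1−α) = s / (n + δ).
k^0.75 = 0.29 / (0.034 + 0.042) = 0.29 / 0.076 = 3.8158
k* = 3.8158^(1/0.75) ≈ 5.9628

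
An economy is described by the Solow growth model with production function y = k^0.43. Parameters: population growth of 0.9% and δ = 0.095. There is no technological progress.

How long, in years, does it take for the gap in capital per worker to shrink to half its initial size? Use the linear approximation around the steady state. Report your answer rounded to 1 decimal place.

Near the steady state the convergence rate is λ = (1 − α)(n + δ).
λ = (1 − 0.43) × 0.104 = 0.57 × 0.104 = 0.05928
Half-life = ln 2 / λ = 0.6931 / 0.05928 ≈ 11.69 years

about 11.7 years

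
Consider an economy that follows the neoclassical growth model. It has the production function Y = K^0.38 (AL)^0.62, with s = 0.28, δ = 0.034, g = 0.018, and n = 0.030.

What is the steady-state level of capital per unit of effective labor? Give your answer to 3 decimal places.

In steady state, investment equals break-even investment: s·k^α = (n + g + δ)·k.
Dividing both sides by k: k^(1−α) = s / (n + g + δ).
k^0.62 = 0.28 / (0.030 + 0.018 + 0.034) = 0.28 / 0.082 = 3.4146
k* = 3.4146^(1/0.62) ≈ 7.2481

k* ≈ 7.248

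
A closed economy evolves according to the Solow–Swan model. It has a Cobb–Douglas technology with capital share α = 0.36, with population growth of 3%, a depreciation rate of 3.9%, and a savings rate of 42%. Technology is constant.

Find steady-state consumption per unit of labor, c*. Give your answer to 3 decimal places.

In steady state, investment equals break-even investment: s·k^α = (n + δ)·k.
Dividing both sides by k: k^(1−α) = s / (n + δ).
k^0.64 = 0.42 / (0.030 + 0.039) = 0.42 / 0.069 = 6.0870
k* = 6.0870^(1/0.64) ≈ 16.8124
y* = (k*)^α = 16.8124^0.36 ≈ 2.7620
c* = (1 − s)·y* = (1 − 0.42) × 2.7620 ≈ 1.6020

c* = 1.602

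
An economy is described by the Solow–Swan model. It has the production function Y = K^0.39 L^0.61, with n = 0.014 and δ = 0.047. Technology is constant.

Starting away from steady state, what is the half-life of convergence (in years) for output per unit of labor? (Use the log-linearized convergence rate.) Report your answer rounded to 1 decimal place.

about 18.6 years

Near the steady state the convergence rate is λ = (1 − α)(n + δ).
λ = (1 − 0.39) × 0.061 = 0.61 × 0.061 = 0.03721
Half-life = ln 2 / λ = 0.6931 / 0.03721 ≈ 18.63 years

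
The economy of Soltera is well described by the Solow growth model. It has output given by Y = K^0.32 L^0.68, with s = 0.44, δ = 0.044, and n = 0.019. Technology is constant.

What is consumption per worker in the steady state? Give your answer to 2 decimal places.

At the steady state, Δk = 0, so s·k^α = (n + δ)·k.
Dividing both sides by k: k^(1−α) = s / (n + δ).
k^0.68 = 0.44 / (0.019 + 0.044) = 0.44 / 0.063 = 6.9841
k* = 6.9841^(1/0.68) ≈ 17.4317
y* = (k*)^α = 17.4317^0.32 ≈ 2.4959
c* = (1 − s)·y* = (1 − 0.44) × 2.4959 ≈ 1.3977

c* ≈ 1.40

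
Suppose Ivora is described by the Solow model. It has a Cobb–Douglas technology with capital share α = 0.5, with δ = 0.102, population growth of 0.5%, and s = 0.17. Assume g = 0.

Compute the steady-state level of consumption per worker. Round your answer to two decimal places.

Steady state requires s·f(k) = (n + δ)·k, i.e. s·k^α = (n + δ)·k.
Dividing both sides by k: k^(1−α) = s / (n + δ).
k^0.5 = 0.17 / (0.005 + 0.102) = 0.17 / 0.107 = 1.5888
k* = 1.5888^(1/0.5) ≈ 2.5243
y* = (k*)^α = 2.5243^0.5 ≈ 1.5888
c* = (1 − s)·y* = (1 − 0.17) × 1.5888 ≈ 1.3187

c* ≈ 1.32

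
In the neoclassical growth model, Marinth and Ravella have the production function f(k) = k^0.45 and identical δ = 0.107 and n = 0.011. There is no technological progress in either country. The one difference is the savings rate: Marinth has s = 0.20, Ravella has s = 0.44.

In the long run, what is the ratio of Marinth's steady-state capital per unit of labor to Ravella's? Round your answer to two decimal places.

ratio ≈ 0.24

Steady-state k* = [s/(n + δ)]^(1/(1−α)), so the ratio is [ (s_M/(n + δ)_M) / (s_R/(n + δ)_R) ]^1.8182.
s_M/(n + δ)_M = 0.20/0.118 = 1.6949; s_R/(n + δ)_R = 0.44/0.118 = 3.7288.
Ratio = (1.6949/3.7288)^1.8182 = 0.4545^1.8182 ≈ 0.2384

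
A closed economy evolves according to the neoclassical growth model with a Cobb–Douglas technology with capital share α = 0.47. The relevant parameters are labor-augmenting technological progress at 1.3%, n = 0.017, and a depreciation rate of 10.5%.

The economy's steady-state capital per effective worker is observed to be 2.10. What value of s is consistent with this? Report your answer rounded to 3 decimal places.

s ≈ 0.200

In steady state, investment equals break-even investment: s·k^α = (n + g + δ)·k.
So s / (n + g + δ) = (k*)^(1−α) = 2.10^0.53 = 1.4818.
Therefore s = 1.4818 × (n + g + δ) = 1.4818 × 0.135 = 0.2000.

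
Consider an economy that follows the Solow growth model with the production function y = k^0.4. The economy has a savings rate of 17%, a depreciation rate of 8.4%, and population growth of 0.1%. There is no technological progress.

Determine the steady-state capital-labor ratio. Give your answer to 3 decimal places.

In steady state, investment equals break-even investment: s·k^α = (n + δ)·k.
Rearranging, k^(1−α) = s / (n + δ).
k^0.6 = 0.17 / (0.001 + 0.084) = 0.17 / 0.085 = 2.0000
k* = 2.0000^(1/0.6) ≈ 3.1748

k* = 3.175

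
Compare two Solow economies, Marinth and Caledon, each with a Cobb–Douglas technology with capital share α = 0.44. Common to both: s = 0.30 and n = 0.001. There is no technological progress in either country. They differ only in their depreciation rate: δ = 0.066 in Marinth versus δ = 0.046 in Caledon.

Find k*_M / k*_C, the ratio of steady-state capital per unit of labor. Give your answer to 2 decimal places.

Steady-state k* = [s/(n + δ)]^(1/(1−α)), so the ratio is [ (s_M/(n + δ)_M) / (s_C/(n + δ)_C) ]^1.7857.
s_M/(n + δ)_M = 0.30/0.067 = 4.4776; s_C/(n + δ)_C = 0.30/0.047 = 6.3830.
Ratio = (4.4776/6.3830)^1.7857 = 0.7015^1.7857 ≈ 0.5309

k*_M / k*_C ≈ 0.53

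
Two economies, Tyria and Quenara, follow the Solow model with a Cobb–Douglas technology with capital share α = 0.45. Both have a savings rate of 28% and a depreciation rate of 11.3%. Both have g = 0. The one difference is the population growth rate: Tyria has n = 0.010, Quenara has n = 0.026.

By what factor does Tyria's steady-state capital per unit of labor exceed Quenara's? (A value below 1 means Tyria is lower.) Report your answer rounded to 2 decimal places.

Steady-state k* = [s/(n + δ)]^(1/(1−α)), so the ratio is [ (s_T/(n + δ)_T) / (s_Q/(n + δ)_Q) ]^1.8182.
s_T/(n + δ)_T = 0.28/0.123 = 2.2764; s_Q/(n + δ)_Q = 0.28/0.139 = 2.0144.
Ratio = (2.2764/2.0144)^1.8182 = 1.1301^1.8182 ≈ 1.2490

k*_T / k*_Q ≈ 1.25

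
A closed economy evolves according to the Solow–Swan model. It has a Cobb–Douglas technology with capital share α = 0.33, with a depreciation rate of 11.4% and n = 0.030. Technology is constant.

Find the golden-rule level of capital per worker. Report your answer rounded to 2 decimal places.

The golden rule sets f'(k) = n + δ, i.e. α·k^(α−1) = n + δ.
So k^(1−α) = α / (n + δ) = 0.33 / 0.144 = 2.2917.
k_gold = 2.2917^(1/0.67) ≈ 3.4479

k_gold ≈ 3.45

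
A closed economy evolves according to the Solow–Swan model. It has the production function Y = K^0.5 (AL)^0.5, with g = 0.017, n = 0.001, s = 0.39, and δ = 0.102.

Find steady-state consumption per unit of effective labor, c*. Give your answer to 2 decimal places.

c* = 1.98

At the steady state, Δk = 0, so s·k^α = (n + g + δ)·k.
Dividing both sides by k: k^(1−α) = s / (n + g + δ).
k^0.5 = 0.39 / (0.001 + 0.017 + 0.102) = 0.39 / 0.120 = 3.2500
k* = 3.2500^(1/0.5) ≈ 10.5625
y* = (k*)^α = 10.5625^0.5 ≈ 3.2500
c* = (1 − s)·y* = (1 − 0.39) × 3.2500 ≈ 1.9825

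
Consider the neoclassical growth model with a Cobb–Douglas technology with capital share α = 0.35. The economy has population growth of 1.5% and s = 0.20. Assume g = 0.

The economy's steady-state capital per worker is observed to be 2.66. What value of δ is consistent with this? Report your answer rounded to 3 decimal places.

At the steady state, Δk = 0, so s·k^α = (n + δ)·k.
So s / (n + δ) = (k*)^(1−α) = 2.66^0.65 = 1.8887.
Therefore n + δ = s / 1.8887 = 0.20 / 1.8887 = 0.1059, so δ = 0.1059 − 0.015 = 0.0909.

δ ≈ 0.091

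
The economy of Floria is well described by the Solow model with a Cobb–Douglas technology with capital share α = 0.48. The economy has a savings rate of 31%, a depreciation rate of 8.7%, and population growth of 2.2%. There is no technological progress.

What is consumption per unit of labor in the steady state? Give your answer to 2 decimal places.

c* ≈ 1.81

In steady state, investment equals break-even investment: s·k^α = (n + δ)·k.
Dividing both sides by k: k^(1−α) = s / (n + δ).
k^0.52 = 0.31 / (0.022 + 0.087) = 0.31 / 0.109 = 2.8440
k* = 2.8440^(1/0.52) ≈ 7.4635
y* = (k*)^α = 7.4635^0.48 ≈ 2.6243
c* = (1 − s)·y* = (1 − 0.31) × 2.6243 ≈ 1.8108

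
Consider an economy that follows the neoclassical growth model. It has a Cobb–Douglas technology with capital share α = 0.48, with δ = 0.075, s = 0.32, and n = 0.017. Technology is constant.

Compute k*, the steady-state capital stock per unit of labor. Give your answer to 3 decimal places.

At the steady state, Δk = 0, so s·k^α = (n + δ)·k.
Rearranging, k^(1−α) = s / (n + δ).
k^0.52 = 0.32 / (0.017 + 0.075) = 0.32 / 0.092 = 3.4783
k* = 3.4783^(1/0.52) ≈ 10.9923

k* = 10.992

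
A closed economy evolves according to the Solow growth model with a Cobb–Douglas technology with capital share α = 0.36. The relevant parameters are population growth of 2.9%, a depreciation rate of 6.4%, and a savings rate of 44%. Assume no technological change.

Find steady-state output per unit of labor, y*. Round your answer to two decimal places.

At the steady state, Δk = 0, so s·k^α = (n + δ)·k.
Dividing both sides by k: k^(1−α) = s / (n + δ).
k^0.64 = 0.44 / (0.029 + 0.064) = 0.44 / 0.093 = 4.7312
k* = 4.7312^(1/0.64) ≈ 11.3408
y* = (k*)^α = 11.3408^0.36 ≈ 2.3970

y* ≈ 2.40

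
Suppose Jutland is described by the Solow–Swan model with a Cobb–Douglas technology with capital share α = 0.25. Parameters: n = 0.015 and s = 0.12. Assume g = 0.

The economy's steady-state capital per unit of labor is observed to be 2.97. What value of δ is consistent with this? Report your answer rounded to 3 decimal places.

At the steady state, Δk = 0, so s·k^α = (n + δ)·k.
So s / (n + δ) = (k*)^(1−α) = 2.97^0.75 = 2.2624.
Therefore n + δ = s / 2.2624 = 0.12 / 2.2624 = 0.0530, so δ = 0.0530 − 0.015 = 0.0380.

δ ≈ 0.038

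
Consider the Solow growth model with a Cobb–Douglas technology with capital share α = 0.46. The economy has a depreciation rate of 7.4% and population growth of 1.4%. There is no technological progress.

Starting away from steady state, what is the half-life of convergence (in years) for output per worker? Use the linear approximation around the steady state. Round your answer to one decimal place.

about 14.6 years

Near the steady state the convergence rate is λ = (1 − α)(n + δ).
λ = (1 − 0.46) × 0.088 = 0.54 × 0.088 = 0.04752
Half-life = ln 2 / λ = 0.6931 / 0.04752 ≈ 14.59 years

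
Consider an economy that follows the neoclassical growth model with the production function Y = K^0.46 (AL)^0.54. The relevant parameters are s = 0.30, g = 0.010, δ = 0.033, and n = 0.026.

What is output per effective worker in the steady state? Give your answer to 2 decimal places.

At the steady state, Δk = 0, so s·k^α = (n + g + δ)·k.
Dividing both sides by k: k^(1−α) = s / (n + g + δ).
k^0.54 = 0.30 / (0.026 + 0.010 + 0.033) = 0.30 / 0.069 = 4.3478
k* = 4.3478^(1/0.54) ≈ 15.2048
y* = (k*)^α = 15.2048^0.46 ≈ 3.4971

y* = 3.50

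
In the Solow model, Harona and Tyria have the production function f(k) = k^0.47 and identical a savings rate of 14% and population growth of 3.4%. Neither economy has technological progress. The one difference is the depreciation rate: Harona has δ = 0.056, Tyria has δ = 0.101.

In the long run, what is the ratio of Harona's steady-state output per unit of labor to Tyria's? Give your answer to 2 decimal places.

ratio ≈ 1.43

Steady-state y* = [s/(n + δ)]^(α/(1−α)), so the ratio is [ (s_H/(n + δ)_H) / (s_T/(n + δ)_T) ]^0.8868.
s_H/(n + δ)_H = 0.14/0.090 = 1.5556; s_T/(n + δ)_T = 0.14/0.135 = 1.0370.
Ratio = (1.5556/1.0370)^0.8868 = 1.5001^0.8868 ≈ 1.4328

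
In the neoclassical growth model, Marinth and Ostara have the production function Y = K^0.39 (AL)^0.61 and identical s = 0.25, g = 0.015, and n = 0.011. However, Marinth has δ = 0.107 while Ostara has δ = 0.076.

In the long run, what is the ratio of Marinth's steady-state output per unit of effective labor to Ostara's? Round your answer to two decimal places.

Steady-state y* = [s/(n + g + δ)]^(α/(1−α)), so the ratio is [ (s_M/(n + g + δ)_M) / (s_O/(n + g + δ)_O) ]^0.6393.
s_M/(n + g + δ)_M = 0.25/0.133 = 1.8797; s_O/(n + g + δ)_O = 0.25/0.102 = 2.4510.
Ratio = (1.8797/2.4510)^0.6393 = 0.7669^0.6393 ≈ 0.8439

y*_M / y*_O ≈ 0.84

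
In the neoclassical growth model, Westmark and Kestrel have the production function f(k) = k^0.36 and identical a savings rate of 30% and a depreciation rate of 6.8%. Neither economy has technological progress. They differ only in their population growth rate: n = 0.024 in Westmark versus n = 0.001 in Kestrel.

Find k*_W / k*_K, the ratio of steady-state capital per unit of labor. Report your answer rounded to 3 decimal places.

k*_W / k*_K ≈ 0.638

Steady-state k* = [s/(n + δ)]^(1/(1−α)), so the ratio is [ (s_W/(n + δ)_W) / (s_K/(n + δ)_K) ]^1.5625.
s_W/(n + δ)_W = 0.30/0.092 = 3.2609; s_K/(n + δ)_K = 0.30/0.069 = 4.3478.
Ratio = (3.2609/4.3478)^1.5625 = 0.7500^1.5625 ≈ 0.6379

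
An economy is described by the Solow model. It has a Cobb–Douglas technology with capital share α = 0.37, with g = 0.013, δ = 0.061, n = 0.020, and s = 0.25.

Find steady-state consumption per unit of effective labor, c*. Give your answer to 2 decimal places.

c* ≈ 1.33

At the steady state, Δk = 0, so s·k^α = (n + g + δ)·k.
Dividing both sides by k: k^(1−α) = s / (n + g + δ).
k^0.63 = 0.25 / (0.020 + 0.013 + 0.061) = 0.25 / 0.094 = 2.6596
k* = 2.6596^(1/0.63) ≈ 4.7240
y* = (k*)^α = 4.7240^0.37 ≈ 1.7762
c* = (1 − s)·y* = (1 − 0.25) × 1.7762 ≈ 1.3322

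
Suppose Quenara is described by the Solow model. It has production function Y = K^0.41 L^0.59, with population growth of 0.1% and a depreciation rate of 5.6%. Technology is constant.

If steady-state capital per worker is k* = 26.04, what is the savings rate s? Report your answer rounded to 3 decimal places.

s ≈ 0.390

Steady state requires s·f(k) = (n + δ)·k, i.e. s·k^α = (n + δ)·k.
So s / (n + δ) = (k*)^(1−α) = 26.04^0.59 = 6.8427.
Therefore s = 6.8427 × (n + δ) = 6.8427 × 0.057 = 0.3900.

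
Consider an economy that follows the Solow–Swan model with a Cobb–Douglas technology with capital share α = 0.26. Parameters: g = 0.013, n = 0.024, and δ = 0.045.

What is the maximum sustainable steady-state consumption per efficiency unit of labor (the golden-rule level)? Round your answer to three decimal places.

At the golden rule, f'(k) = n + g + δ, so α·k^(α−1) = n + g + δ and k_gold = (α/(n + g + δ))^(1/(1−α)).
k_gold = (0.26/0.082)^(1/0.74) = 3.1707^1.3514 ≈ 4.7562
c_gold = f(k_gold) − (n + g + δ)·k_gold = 1.5000 − 0.082×4.7562 ≈ 1.1100

c_gold ≈ 1.110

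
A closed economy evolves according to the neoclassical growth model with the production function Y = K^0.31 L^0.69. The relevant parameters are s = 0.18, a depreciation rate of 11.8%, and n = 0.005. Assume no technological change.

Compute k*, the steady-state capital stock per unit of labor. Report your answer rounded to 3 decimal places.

Steady state requires s·f(k) = (n + δ)·k, i.e. s·k^α = (n + δ)·k.
Dividing both sides by k: k^(1−α) = s / (n + δ).
k^0.69 = 0.18 / (0.005 + 0.118) = 0.18 / 0.123 = 1.4634
k* = 1.4634^(1/0.69) ≈ 1.7364

k* ≈ 1.736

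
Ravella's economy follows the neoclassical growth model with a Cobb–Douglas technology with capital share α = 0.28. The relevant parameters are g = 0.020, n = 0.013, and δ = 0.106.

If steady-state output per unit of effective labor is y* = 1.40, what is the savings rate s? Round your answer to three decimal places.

Steady state requires s·f(k) = (n + g + δ)·k, i.e. s·k^α = (n + g + δ)·k.
Since y* = [s/(n + g + δ)]^(α/(1−α)), we have s/(n + g + δ) = (y*)^((1−α)/α) = 1.40^2.5714 = 2.3755.
Therefore s = 2.3755 × (n + g + δ) = 2.3755 × 0.139 = 0.3302.

s ≈ 0.330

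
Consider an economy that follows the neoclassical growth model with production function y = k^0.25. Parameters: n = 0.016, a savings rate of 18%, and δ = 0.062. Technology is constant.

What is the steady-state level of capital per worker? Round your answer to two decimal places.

Steady state requires s·f(k) = (n + δ)·k, i.e. s·k^α = (n + δ)·k.
Rearranging, k^(1−α) = s / (n + δ).
k^0.75 = 0.18 / (0.016 + 0.062) = 0.18 / 0.078 = 2.3077
k* = 2.3077^(1/0.75) ≈ 3.0496

k* = 3.05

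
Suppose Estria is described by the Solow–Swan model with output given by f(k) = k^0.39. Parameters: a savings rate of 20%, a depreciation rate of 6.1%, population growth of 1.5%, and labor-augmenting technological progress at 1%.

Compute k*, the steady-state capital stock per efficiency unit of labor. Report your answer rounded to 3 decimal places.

k* = 3.989

At the steady state, Δk = 0, so s·k^α = (n + g + δ)·k.
Rearranging, k^(1−α) = s / (n + g + δ).
k^0.61 = 0.20 / (0.015 + 0.010 + 0.061) = 0.20 / 0.086 = 2.3256
k* = 2.3256^(1/0.61) ≈ 3.9891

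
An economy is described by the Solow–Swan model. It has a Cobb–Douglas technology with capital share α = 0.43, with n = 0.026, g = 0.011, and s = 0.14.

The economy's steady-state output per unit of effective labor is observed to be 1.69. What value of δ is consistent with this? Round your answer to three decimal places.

δ ≈ 0.033

Steady state requires s·f(k) = (n + g + δ)·k, i.e. s·k^α = (n + g + δ)·k.
Since y* = [s/(n + g + δ)]^(α/(1−α)), we have s/(n + g + δ) = (y*)^((1−α)/α) = 1.69^1.3256 = 2.0049.
Therefore n + g + δ = s / 2.0049 = 0.14 / 2.0049 = 0.0698, so δ = 0.0698 − 0.037 = 0.0328.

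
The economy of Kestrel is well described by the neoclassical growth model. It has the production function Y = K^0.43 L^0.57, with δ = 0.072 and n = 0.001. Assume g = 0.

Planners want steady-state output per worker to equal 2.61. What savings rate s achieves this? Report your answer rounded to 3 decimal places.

At the steady state, Δk = 0, so s·k^α = (n + δ)·k.
Since y* = [s/(n + δ)]^(α/(1−α)), we have s/(n + δ) = (y*)^((1−α)/α) = 2.61^1.3256 = 3.5670.
Therefore s = 3.5670 × (n + δ) = 3.5670 × 0.073 = 0.2604.

s ≈ 0.260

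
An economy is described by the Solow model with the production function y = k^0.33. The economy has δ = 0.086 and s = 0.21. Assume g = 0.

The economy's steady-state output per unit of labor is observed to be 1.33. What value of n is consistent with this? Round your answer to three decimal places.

n ≈ 0.032

At the steady state, Δk = 0, so s·k^α = (n + δ)·k.
Since y* = [s/(n + δ)]^(α/(1−α)), we have s/(n + δ) = (y*)^((1−α)/α) = 1.33^2.0303 = 1.7843.
Therefore n + δ = s / 1.7843 = 0.21 / 1.7843 = 0.1177, so n = 0.1177 − 0.086 = 0.0317.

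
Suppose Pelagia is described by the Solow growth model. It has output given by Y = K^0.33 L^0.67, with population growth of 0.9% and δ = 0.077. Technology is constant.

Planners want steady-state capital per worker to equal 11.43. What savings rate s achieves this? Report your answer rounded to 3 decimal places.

s ≈ 0.440

In steady state, investment equals break-even investment: s·k^α = (n + δ)·k.
So s / (n + δ) = (k*)^(1−α) = 11.43^0.67 = 5.1155.
Therefore s = 5.1155 × (n + δ) = 5.1155 × 0.086 = 0.4399.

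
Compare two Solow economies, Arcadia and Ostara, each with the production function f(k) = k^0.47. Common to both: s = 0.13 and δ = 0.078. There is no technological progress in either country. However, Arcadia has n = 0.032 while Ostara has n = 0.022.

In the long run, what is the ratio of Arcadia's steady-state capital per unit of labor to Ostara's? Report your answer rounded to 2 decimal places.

k*_A / k*_O ≈ 0.84

Steady-state k* = [s/(n + δ)]^(1/(1−α)), so the ratio is [ (s_A/(n + δ)_A) / (s_O/(n + δ)_O) ]^1.8868.
s_A/(n + δ)_A = 0.13/0.110 = 1.1818; s_O/(n + δ)_O = 0.13/0.100 = 1.3000.
Ratio = (1.1818/1.3000)^1.8868 = 0.9091^1.8868 ≈ 0.8354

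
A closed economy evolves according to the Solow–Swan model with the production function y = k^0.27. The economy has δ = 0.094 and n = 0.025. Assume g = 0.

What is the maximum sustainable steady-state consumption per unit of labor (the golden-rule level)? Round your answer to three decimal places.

c_gold ≈ 0.988

At the golden rule, f'(k) = n + δ, so α·k^(α−1) = n + δ and k_gold = (α/(n + δ))^(1/(1−α)).
k_gold = (0.27/0.119)^(1/0.73) = 2.2689^1.3699 ≈ 3.0721
c_gold = f(k_gold) − (n + δ)·k_gold = 1.3540 − 0.119×3.0721 ≈ 0.9884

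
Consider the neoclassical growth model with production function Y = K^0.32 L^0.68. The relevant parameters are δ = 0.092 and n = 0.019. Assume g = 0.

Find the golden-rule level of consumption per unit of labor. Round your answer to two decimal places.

At the golden rule, f'(k) = n + δ, so α·k^(α−1) = n + δ and k_gold = (α/(n + δ))^(1/(1−α)).
k_gold = (0.32/0.111)^(1/0.68) = 2.8829^1.4706 ≈ 4.7449
c_gold = f(k_gold) − (n + δ)·k_gold = 1.6459 − 0.111×4.7449 ≈ 1.1192

c_gold ≈ 1.12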